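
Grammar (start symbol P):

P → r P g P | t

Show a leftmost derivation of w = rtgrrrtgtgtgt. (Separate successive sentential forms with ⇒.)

P ⇒ rPgP ⇒ rtgP ⇒ rtgrPgP ⇒ rtgrrPgPgP ⇒ rtgrrrPgPgPgP ⇒ rtgrrrtgPgPgP ⇒ rtgrrrtgtgPgP ⇒ rtgrrrtgtgtgP ⇒ rtgrrrtgtgtgt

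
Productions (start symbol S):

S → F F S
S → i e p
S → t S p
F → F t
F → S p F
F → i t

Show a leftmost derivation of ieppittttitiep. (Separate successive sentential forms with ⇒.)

S⇒FFS⇒FtFS⇒FttFS⇒FtttFS⇒SpFtttFS⇒ieppFtttFS⇒ieppittttFS⇒ieppittttitS⇒ieppittttitiep

S ⇒ FFS   [S → F F S]
FFS ⇒ FtFS   [F → F t]
FtFS ⇒ FttFS   [F → F t]
FttFS ⇒ FtttFS   [F → F t]
FtttFS ⇒ SpFtttFS   [F → S p F]
SpFtttFS ⇒ ieppFtttFS   [S → i e p]
ieppFtttFS ⇒ ieppittttFS   [F → i t]
ieppittttFS ⇒ ieppittttitS   [F → i t]
ieppittttitS ⇒ ieppittttitiep   [S → i e p]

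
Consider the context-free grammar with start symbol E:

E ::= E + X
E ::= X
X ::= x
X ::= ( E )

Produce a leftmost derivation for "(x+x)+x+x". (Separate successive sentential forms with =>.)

E => E+X => E+X+X => X+X+X => (E)+X+X => (E+X)+X+X => (X+X)+X+X => (x+X)+X+X => (x+x)+X+X => (x+x)+x+X => (x+x)+x+x

E => E+X   [E ::= E + X]
E+X => E+X+X   [E ::= E + X]
E+X+X => X+X+X   [E ::= X]
X+X+X => (E)+X+X   [X ::= ( E )]
(E)+X+X => (E+X)+X+X   [E ::= E + X]
(E+X)+X+X => (X+X)+X+X   [E ::= X]
(X+X)+X+X => (x+X)+X+X   [X ::= x]
(x+X)+X+X => (x+x)+X+X   [X ::= x]
(x+x)+X+X => (x+x)+x+X   [X ::= x]
(x+x)+x+X => (x+x)+x+x   [X ::= x]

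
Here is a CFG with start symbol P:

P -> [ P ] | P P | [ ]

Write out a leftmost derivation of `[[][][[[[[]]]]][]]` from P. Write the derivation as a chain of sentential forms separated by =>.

P=>[P]=>[PP]=>[PPP]=>[[]PP]=>[[]PPP]=>[[][]PP]=>[[][][P]P]=>[[][][[P]]P]=>[[][][[[P]]]P]=>[[][][[[[P]]]]P]=>[[][][[[[[]]]]]P]=>[[][][[[[[]]]]][]]

P => [P]   [P -> [ P ]]
[P] => [PP]   [P -> P P]
[PP] => [PPP]   [P -> P P]
[PPP] => [[]PP]   [P -> [ ]]
[[]PP] => [[]PPP]   [P -> P P]
[[]PPP] => [[][]PP]   [P -> [ ]]
[[][]PP] => [[][][P]P]   [P -> [ P ]]
[[][][P]P] => [[][][[P]]P]   [P -> [ P ]]
[[][][[P]]P] => [[][][[[P]]]P]   [P -> [ P ]]
[[][][[[P]]]P] => [[][][[[[P]]]]P]   [P -> [ P ]]
[[][][[[[P]]]]P] => [[][][[[[[]]]]]P]   [P -> [ ]]
[[][][[[[[]]]]]P] => [[][][[[[[]]]]][]]   [P -> [ ]]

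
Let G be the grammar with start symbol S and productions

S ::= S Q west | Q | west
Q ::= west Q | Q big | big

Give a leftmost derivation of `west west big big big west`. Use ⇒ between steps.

S ⇒ S Q west ⇒ Q Q west ⇒ west Q Q west ⇒ west Q big Q west ⇒ west west Q big Q west ⇒ west west big big Q west ⇒ west west big big big west

S ⇒ S Q west   [S ::= S Q west]
S Q west ⇒ Q Q west   [S ::= Q]
Q Q west ⇒ west Q Q west   [Q ::= west Q]
west Q Q west ⇒ west Q big Q west   [Q ::= Q big]
west Q big Q west ⇒ west west Q big Q west   [Q ::= west Q]
west west Q big Q west ⇒ west west big big Q west   [Q ::= big]
west west big big Q west ⇒ west west big big big west   [Q ::= big]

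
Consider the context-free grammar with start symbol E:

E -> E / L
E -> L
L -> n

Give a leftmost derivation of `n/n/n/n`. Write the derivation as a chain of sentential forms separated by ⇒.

E ⇒ E/L ⇒ E/L/L ⇒ E/L/L/L ⇒ L/L/L/L ⇒ n/L/L/L ⇒ n/n/L/L ⇒ n/n/n/L ⇒ n/n/n/n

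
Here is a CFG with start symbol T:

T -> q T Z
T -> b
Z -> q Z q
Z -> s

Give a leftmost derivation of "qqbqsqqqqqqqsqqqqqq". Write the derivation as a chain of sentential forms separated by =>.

T => qTZ   [T -> q T Z]
qTZ => qqTZZ   [T -> q T Z]
qqTZZ => qqbZZ   [T -> b]
qqbZZ => qqbqZqZ   [Z -> q Z q]
qqbqZqZ => qqbqsqZ   [Z -> s]
qqbqsqZ => qqbqsqqZq   [Z -> q Z q]
qqbqsqqZq => qqbqsqqqZqq   [Z -> q Z q]
qqbqsqqqZqq => qqbqsqqqqZqqq   [Z -> q Z q]
qqbqsqqqqZqqq => qqbqsqqqqqZqqqq   [Z -> q Z q]
qqbqsqqqqqZqqqq => qqbqsqqqqqqZqqqqq   [Z -> q Z q]
qqbqsqqqqqqZqqqqq => qqbqsqqqqqqqZqqqqqq   [Z -> q Z q]
qqbqsqqqqqqqZqqqqqq => qqbqsqqqqqqqsqqqqqq   [Z -> s]

T => qTZ => qqTZZ => qqbZZ => qqbqZqZ => qqbqsqZ => qqbqsqqZq => qqbqsqqqZqq => qqbqsqqqqZqqq => qqbqsqqqqqZqqqq => qqbqsqqqqqqZqqqqq => qqbqsqqqqqqqZqqqqqq => qqbqsqqqqqqqsqqqqqq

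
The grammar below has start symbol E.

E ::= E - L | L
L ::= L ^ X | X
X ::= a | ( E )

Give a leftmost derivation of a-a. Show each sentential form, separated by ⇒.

E⇒E-L⇒L-L⇒X-L⇒a-L⇒a-X⇒a-a

E ⇒ E-L   [E ::= E - L]
E-L ⇒ L-L   [E ::= L]
L-L ⇒ X-L   [L ::= X]
X-L ⇒ a-L   [X ::= a]
a-L ⇒ a-X   [L ::= X]
a-X ⇒ a-a   [X ::= a]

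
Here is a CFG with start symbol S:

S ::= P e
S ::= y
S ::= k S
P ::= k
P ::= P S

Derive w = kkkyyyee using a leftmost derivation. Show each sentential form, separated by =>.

S => kS => kPe => kPSe => kkSe => kkPee => kkPSee => kkPSSee => kkPSSSee => kkkSSSee => kkkySSee => kkkyySee => kkkyyyee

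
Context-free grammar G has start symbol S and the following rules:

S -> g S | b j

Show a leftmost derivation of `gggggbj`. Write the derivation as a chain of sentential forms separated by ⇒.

S ⇒ gS ⇒ ggS ⇒ gggS ⇒ ggggS ⇒ gggggS ⇒ gggggbj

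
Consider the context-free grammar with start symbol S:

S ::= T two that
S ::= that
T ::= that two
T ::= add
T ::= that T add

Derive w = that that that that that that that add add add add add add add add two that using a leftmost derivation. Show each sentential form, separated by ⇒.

S ⇒ T two that   [S ::= T two that]
T two that ⇒ that T add two that   [T ::= that T add]
that T add two that ⇒ that that T add add two that   [T ::= that T add]
that that T add add two that ⇒ that that that T add add add two that   [T ::= that T add]
that that that T add add add two that ⇒ that that that that T add add add add two that   [T ::= that T add]
that that that that T add add add add two that ⇒ that that that that that T add add add add add two that   [T ::= that T add]
that that that that that T add add add add add two that ⇒ that that that that that that T add add add add add add two that   [T ::= that T add]
that that that that that that T add add add add add add two that ⇒ that that that that that that that T add add add add add add add two that   [T ::= that T add]
that that that that that that that T add add add add add add add two that ⇒ that that that that that that that add add add add add add add add two that   [T ::= add]

S ⇒ T two that ⇒ that T add two that ⇒ that that T add add two that ⇒ that that that T add add add two that ⇒ that that that that T add add add add two that ⇒ that that that that that T add add add add add two that ⇒ that that that that that that T add add add add add add two that ⇒ that that that that that that that T add add add add add add add two that ⇒ that that that that that that that add add add add add add add add two that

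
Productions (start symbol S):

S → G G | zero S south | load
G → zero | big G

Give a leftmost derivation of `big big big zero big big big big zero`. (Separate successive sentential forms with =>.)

S => G G => big G G => big big G G => big big big G G => big big big zero G => big big big zero big G => big big big zero big big G => big big big zero big big big G => big big big zero big big big big G => big big big zero big big big big zero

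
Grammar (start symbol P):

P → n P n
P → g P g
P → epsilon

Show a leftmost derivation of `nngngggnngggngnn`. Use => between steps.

P=>nPn=>nnPnn=>nngPgnn=>nngnPngnn=>nngngPgngnn=>nngnggPggngnn=>nngngggPgggngnn=>nngngggnPngggngnn=>nngngggnngggngnn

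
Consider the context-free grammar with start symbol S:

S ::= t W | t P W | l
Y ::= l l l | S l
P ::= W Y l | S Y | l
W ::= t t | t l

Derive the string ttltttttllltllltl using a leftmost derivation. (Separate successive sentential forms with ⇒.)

S ⇒ tPW ⇒ tWYlW ⇒ ttlYlW ⇒ ttlSllW ⇒ ttltPWllW ⇒ ttltWYlWllW ⇒ ttltttYlWllW ⇒ ttltttSllWllW ⇒ ttlttttWllWllW ⇒ ttltttttlllWllW ⇒ ttltttttllltlllW ⇒ ttltttttllltllltl

S ⇒ tPW   [S ::= t P W]
tPW ⇒ tWYlW   [P ::= W Y l]
tWYlW ⇒ ttlYlW   [W ::= t l]
ttlYlW ⇒ ttlSllW   [Y ::= S l]
ttlSllW ⇒ ttltPWllW   [S ::= t P W]
ttltPWllW ⇒ ttltWYlWllW   [P ::= W Y l]
ttltWYlWllW ⇒ ttltttYlWllW   [W ::= t t]
ttltttYlWllW ⇒ ttltttSllWllW   [Y ::= S l]
ttltttSllWllW ⇒ ttlttttWllWllW   [S ::= t W]
ttlttttWllWllW ⇒ ttltttttlllWllW   [W ::= t l]
ttltttttlllWllW ⇒ ttltttttllltlllW   [W ::= t l]
ttltttttllltlllW ⇒ ttltttttllltllltl   [W ::= t l]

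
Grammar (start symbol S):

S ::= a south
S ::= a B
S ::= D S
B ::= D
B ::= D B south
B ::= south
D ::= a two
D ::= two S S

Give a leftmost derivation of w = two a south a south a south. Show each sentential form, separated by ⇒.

S ⇒ D S ⇒ two S S S ⇒ two a B S S ⇒ two a south S S ⇒ two a south a south S ⇒ two a south a south a south

S ⇒ D S   [S ::= D S]
D S ⇒ two S S S   [D ::= two S S]
two S S S ⇒ two a B S S   [S ::= a B]
two a B S S ⇒ two a south S S   [B ::= south]
two a south S S ⇒ two a south a south S   [S ::= a south]
two a south a south S ⇒ two a south a south a south   [S ::= a south]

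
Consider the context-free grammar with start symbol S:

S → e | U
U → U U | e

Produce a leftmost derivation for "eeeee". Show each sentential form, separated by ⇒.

S ⇒ U   [S → U]
U ⇒ UU   [U → U U]
UU ⇒ UUU   [U → U U]
UUU ⇒ UUUU   [U → U U]
UUUU ⇒ UUUUU   [U → U U]
UUUUU ⇒ eUUUU   [U → e]
eUUUU ⇒ eeUUU   [U → e]
eeUUU ⇒ eeeUU   [U → e]
eeeUU ⇒ eeeeU   [U → e]
eeeeU ⇒ eeeee   [U → e]

S ⇒ U ⇒ UU ⇒ UUU ⇒ UUUU ⇒ UUUUU ⇒ eUUUU ⇒ eeUUU ⇒ eeeUU ⇒ eeeeU ⇒ eeeee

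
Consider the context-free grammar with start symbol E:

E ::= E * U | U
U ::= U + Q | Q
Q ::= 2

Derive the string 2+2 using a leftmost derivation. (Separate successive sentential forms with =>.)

E => U => U+Q => Q+Q => 2+Q => 2+2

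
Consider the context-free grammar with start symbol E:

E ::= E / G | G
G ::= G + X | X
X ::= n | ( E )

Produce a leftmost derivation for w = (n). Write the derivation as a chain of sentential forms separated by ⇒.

E ⇒ G   [E ::= G]
G ⇒ X   [G ::= X]
X ⇒ (E)   [X ::= ( E )]
(E) ⇒ (G)   [E ::= G]
(G) ⇒ (X)   [G ::= X]
(X) ⇒ (n)   [X ::= n]

E⇒G⇒X⇒(E)⇒(G)⇒(X)⇒(n)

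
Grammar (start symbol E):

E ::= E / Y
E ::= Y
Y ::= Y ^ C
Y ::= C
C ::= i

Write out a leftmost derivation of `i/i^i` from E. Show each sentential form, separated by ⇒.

E ⇒ E/Y ⇒ Y/Y ⇒ C/Y ⇒ i/Y ⇒ i/Y^C ⇒ i/C^C ⇒ i/i^C ⇒ i/i^i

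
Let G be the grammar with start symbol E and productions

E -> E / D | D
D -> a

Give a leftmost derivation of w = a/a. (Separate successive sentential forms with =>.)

E => E/D   [E -> E / D]
E/D => D/D   [E -> D]
D/D => a/D   [D -> a]
a/D => a/a   [D -> a]

E => E/D => D/D => a/D => a/a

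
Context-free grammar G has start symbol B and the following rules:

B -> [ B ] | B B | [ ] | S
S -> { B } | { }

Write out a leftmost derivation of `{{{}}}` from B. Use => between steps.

B => S   [B -> S]
S => {B}   [S -> { B }]
{B} => {S}   [B -> S]
{S} => {{B}}   [S -> { B }]
{{B}} => {{S}}   [B -> S]
{{S}} => {{{}}}   [S -> { }]

B => S => {B} => {S} => {{B}} => {{S}} => {{{}}}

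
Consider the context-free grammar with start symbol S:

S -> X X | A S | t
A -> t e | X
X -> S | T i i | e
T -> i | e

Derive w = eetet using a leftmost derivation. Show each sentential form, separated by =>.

S => AS   [S -> A S]
AS => XS   [A -> X]
XS => SS   [X -> S]
SS => XXS   [S -> X X]
XXS => eXS   [X -> e]
eXS => eeS   [X -> e]
eeS => eeAS   [S -> A S]
eeAS => eeteS   [A -> t e]
eeteS => eetet   [S -> t]

S=>AS=>XS=>SS=>XXS=>eXS=>eeS=>eeAS=>eeteS=>eetet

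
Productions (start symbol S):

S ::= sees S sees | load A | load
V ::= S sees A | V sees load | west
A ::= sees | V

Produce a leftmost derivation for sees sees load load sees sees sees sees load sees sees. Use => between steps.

S => sees S sees => sees sees S sees sees => sees sees load A sees sees => sees sees load V sees sees => sees sees load V sees load sees sees => sees sees load S sees A sees load sees sees => sees sees load load A sees A sees load sees sees => sees sees load load sees sees A sees load sees sees => sees sees load load sees sees sees sees load sees sees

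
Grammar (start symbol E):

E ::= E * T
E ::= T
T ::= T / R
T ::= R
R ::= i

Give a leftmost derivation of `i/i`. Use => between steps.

E => T => T/R => R/R => i/R => i/i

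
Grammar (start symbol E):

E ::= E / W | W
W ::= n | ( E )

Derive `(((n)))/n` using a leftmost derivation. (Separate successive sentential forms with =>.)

E => E/W   [E ::= E / W]
E/W => W/W   [E ::= W]
W/W => (E)/W   [W ::= ( E )]
(E)/W => (W)/W   [E ::= W]
(W)/W => ((E))/W   [W ::= ( E )]
((E))/W => ((W))/W   [E ::= W]
((W))/W => (((E)))/W   [W ::= ( E )]
(((E)))/W => (((W)))/W   [E ::= W]
(((W)))/W => (((n)))/W   [W ::= n]
(((n)))/W => (((n)))/n   [W ::= n]

E=>E/W=>W/W=>(E)/W=>(W)/W=>((E))/W=>((W))/W=>(((E)))/W=>(((W)))/W=>(((n)))/W=>(((n)))/n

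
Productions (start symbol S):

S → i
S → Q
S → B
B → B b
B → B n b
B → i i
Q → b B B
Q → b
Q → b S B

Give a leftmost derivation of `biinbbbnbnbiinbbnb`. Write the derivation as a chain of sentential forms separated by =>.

S => Q => bSB => bBB => bBnbB => bBnbnbB => bBbnbnbB => bBbbnbnbB => bBnbbbnbnbB => biinbbbnbnbB => biinbbbnbnbBnb => biinbbbnbnbBbnb => biinbbbnbnbBnbbnb => biinbbbnbnbiinbbnb

S => Q   [S → Q]
Q => bSB   [Q → b S B]
bSB => bBB   [S → B]
bBB => bBnbB   [B → B n b]
bBnbB => bBnbnbB   [B → B n b]
bBnbnbB => bBbnbnbB   [B → B b]
bBbnbnbB => bBbbnbnbB   [B → B b]
bBbbnbnbB => bBnbbbnbnbB   [B → B n b]
bBnbbbnbnbB => biinbbbnbnbB   [B → i i]
biinbbbnbnbB => biinbbbnbnbBnb   [B → B n b]
biinbbbnbnbBnb => biinbbbnbnbBbnb   [B → B b]
biinbbbnbnbBbnb => biinbbbnbnbBnbbnb   [B → B n b]
biinbbbnbnbBnbbnb => biinbbbnbnbiinbbnb   [B → i i]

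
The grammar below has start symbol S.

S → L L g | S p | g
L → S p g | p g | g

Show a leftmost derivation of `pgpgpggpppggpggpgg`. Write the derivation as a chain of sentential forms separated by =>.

S => LLg => SpgLg => LLgpgLg => pgLgpgLg => pgSpggpgLg => pgSppggpgLg => pgSpppggpgLg => pgLLgpppggpgLg => pgpgLgpppggpgLg => pgpgpggpppggpgLg => pgpgpggpppggpgSpgg => pgpgpggpppggpggpgg

S => LLg   [S → L L g]
LLg => SpgLg   [L → S p g]
SpgLg => LLgpgLg   [S → L L g]
LLgpgLg => pgLgpgLg   [L → p g]
pgLgpgLg => pgSpggpgLg   [L → S p g]
pgSpggpgLg => pgSppggpgLg   [S → S p]
pgSppggpgLg => pgSpppggpgLg   [S → S p]
pgSpppggpgLg => pgLLgpppggpgLg   [S → L L g]
pgLLgpppggpgLg => pgpgLgpppggpgLg   [L → p g]
pgpgLgpppggpgLg => pgpgpggpppggpgLg   [L → p g]
pgpgpggpppggpgLg => pgpgpggpppggpgSpgg   [L → S p g]
pgpgpggpppggpgSpgg => pgpgpggpppggpggpgg   [S → g]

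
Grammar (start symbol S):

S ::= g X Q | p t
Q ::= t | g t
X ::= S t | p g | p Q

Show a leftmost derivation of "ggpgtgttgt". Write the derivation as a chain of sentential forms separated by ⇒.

S ⇒ gXQ   [S ::= g X Q]
gXQ ⇒ gStQ   [X ::= S t]
gStQ ⇒ ggXQtQ   [S ::= g X Q]
ggXQtQ ⇒ ggpQQtQ   [X ::= p Q]
ggpQQtQ ⇒ ggpgtQtQ   [Q ::= g t]
ggpgtQtQ ⇒ ggpgtgttQ   [Q ::= g t]
ggpgtgttQ ⇒ ggpgtgttgt   [Q ::= g t]

S ⇒ gXQ ⇒ gStQ ⇒ ggXQtQ ⇒ ggpQQtQ ⇒ ggpgtQtQ ⇒ ggpgtgttQ ⇒ ggpgtgttgt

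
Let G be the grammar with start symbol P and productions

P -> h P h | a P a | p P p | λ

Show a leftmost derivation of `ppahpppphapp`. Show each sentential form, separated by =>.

P => pPp => ppPpp => ppaPapp => ppahPhapp => ppahpPphapp => ppahppPpphapp => ppahpppphapp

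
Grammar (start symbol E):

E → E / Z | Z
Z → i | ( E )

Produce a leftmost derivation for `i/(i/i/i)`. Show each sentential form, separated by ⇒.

E ⇒ E/Z ⇒ Z/Z ⇒ i/Z ⇒ i/(E) ⇒ i/(E/Z) ⇒ i/(E/Z/Z) ⇒ i/(Z/Z/Z) ⇒ i/(i/Z/Z) ⇒ i/(i/i/Z) ⇒ i/(i/i/i)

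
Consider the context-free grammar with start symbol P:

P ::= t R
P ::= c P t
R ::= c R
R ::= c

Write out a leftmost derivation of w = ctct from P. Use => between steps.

P => cPt   [P ::= c P t]
cPt => ctRt   [P ::= t R]
ctRt => ctct   [R ::= c]

P => cPt => ctRt => ctct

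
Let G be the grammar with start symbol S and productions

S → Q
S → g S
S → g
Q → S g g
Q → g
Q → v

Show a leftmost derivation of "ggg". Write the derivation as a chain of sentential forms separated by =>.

S => Q   [S → Q]
Q => Sgg   [Q → S g g]
Sgg => Qgg   [S → Q]
Qgg => ggg   [Q → g]

S=>Q=>Sgg=>Qgg=>ggg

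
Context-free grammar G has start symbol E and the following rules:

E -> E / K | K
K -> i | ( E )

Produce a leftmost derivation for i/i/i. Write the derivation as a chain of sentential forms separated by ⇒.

E ⇒ E/K ⇒ E/K/K ⇒ K/K/K ⇒ i/K/K ⇒ i/i/K ⇒ i/i/i

E ⇒ E/K   [E -> E / K]
E/K ⇒ E/K/K   [E -> E / K]
E/K/K ⇒ K/K/K   [E -> K]
K/K/K ⇒ i/K/K   [K -> i]
i/K/K ⇒ i/i/K   [K -> i]
i/i/K ⇒ i/i/i   [K -> i]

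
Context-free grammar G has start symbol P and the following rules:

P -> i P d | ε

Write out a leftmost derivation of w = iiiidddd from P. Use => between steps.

P=>iPd=>iiPdd=>iiiPddd=>iiiiPdddd=>iiiidddd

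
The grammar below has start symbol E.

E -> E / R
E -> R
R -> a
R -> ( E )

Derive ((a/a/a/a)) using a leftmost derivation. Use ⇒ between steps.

E ⇒ R   [E -> R]
R ⇒ (E)   [R -> ( E )]
(E) ⇒ (R)   [E -> R]
(R) ⇒ ((E))   [R -> ( E )]
((E)) ⇒ ((E/R))   [E -> E / R]
((E/R)) ⇒ ((E/R/R))   [E -> E / R]
((E/R/R)) ⇒ ((E/R/R/R))   [E -> E / R]
((E/R/R/R)) ⇒ ((R/R/R/R))   [E -> R]
((R/R/R/R)) ⇒ ((a/R/R/R))   [R -> a]
((a/R/R/R)) ⇒ ((a/a/R/R))   [R -> a]
((a/a/R/R)) ⇒ ((a/a/a/R))   [R -> a]
((a/a/a/R)) ⇒ ((a/a/a/a))   [R -> a]

E ⇒ R ⇒ (E) ⇒ (R) ⇒ ((E)) ⇒ ((E/R)) ⇒ ((E/R/R)) ⇒ ((E/R/R/R)) ⇒ ((R/R/R/R)) ⇒ ((a/R/R/R)) ⇒ ((a/a/R/R)) ⇒ ((a/a/a/R)) ⇒ ((a/a/a/a))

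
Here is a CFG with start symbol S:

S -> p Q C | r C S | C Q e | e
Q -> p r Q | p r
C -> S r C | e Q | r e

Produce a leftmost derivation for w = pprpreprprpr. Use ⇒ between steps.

S ⇒ pQC ⇒ pprQC ⇒ pprprC ⇒ pprpreQ ⇒ pprpreprQ ⇒ pprpreprprQ ⇒ pprpreprprpr

S ⇒ pQC   [S -> p Q C]
pQC ⇒ pprQC   [Q -> p r Q]
pprQC ⇒ pprprC   [Q -> p r]
pprprC ⇒ pprpreQ   [C -> e Q]
pprpreQ ⇒ pprpreprQ   [Q -> p r Q]
pprpreprQ ⇒ pprpreprprQ   [Q -> p r Q]
pprpreprprQ ⇒ pprpreprprpr   [Q -> p r]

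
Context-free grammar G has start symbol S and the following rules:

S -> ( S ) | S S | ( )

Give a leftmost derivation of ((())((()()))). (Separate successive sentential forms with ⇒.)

S ⇒ (S)   [S -> ( S )]
(S) ⇒ (SS)   [S -> S S]
(SS) ⇒ ((S)S)   [S -> ( S )]
((S)S) ⇒ ((())S)   [S -> ( )]
((())S) ⇒ ((())(S))   [S -> ( S )]
((())(S)) ⇒ ((())((S)))   [S -> ( S )]
((())((S))) ⇒ ((())((SS)))   [S -> S S]
((())((SS))) ⇒ ((())((()S)))   [S -> ( )]
((())((()S))) ⇒ ((())((()())))   [S -> ( )]

S⇒(S)⇒(SS)⇒((S)S)⇒((())S)⇒((())(S))⇒((())((S)))⇒((())((SS)))⇒((())((()S)))⇒((())((()())))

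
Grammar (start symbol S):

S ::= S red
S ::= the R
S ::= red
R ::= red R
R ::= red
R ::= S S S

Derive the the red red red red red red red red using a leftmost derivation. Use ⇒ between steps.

S ⇒ S red ⇒ S red red ⇒ S red red red ⇒ the R red red red ⇒ the S S S red red red ⇒ the the R S S red red red ⇒ the the S S S S S red red red ⇒ the the red S S S S red red red ⇒ the the red red S S S red red red ⇒ the the red red red S S red red red ⇒ the the red red red red S red red red ⇒ the the red red red red red red red red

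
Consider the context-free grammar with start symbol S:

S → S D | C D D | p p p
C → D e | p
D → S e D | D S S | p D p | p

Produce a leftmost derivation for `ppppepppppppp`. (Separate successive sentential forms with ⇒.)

S ⇒ CDD ⇒ pDD ⇒ pDSSD ⇒ pSeDSSD ⇒ pCDDeDSSD ⇒ ppDDeDSSD ⇒ pppDeDSSD ⇒ ppppeDSSD ⇒ ppppepSSD ⇒ ppppeppppSD ⇒ ppppepppppppD ⇒ ppppepppppppp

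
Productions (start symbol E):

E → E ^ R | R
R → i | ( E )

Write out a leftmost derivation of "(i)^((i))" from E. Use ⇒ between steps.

E ⇒ E^R   [E → E ^ R]
E^R ⇒ R^R   [E → R]
R^R ⇒ (E)^R   [R → ( E )]
(E)^R ⇒ (R)^R   [E → R]
(R)^R ⇒ (i)^R   [R → i]
(i)^R ⇒ (i)^(E)   [R → ( E )]
(i)^(E) ⇒ (i)^(R)   [E → R]
(i)^(R) ⇒ (i)^((E))   [R → ( E )]
(i)^((E)) ⇒ (i)^((R))   [E → R]
(i)^((R)) ⇒ (i)^((i))   [R → i]

E⇒E^R⇒R^R⇒(E)^R⇒(R)^R⇒(i)^R⇒(i)^(E)⇒(i)^(R)⇒(i)^((E))⇒(i)^((R))⇒(i)^((i))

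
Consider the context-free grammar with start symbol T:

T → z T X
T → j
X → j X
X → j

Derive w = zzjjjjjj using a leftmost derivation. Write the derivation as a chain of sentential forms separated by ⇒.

T ⇒ zTX ⇒ zzTXX ⇒ zzjXX ⇒ zzjjXX ⇒ zzjjjXX ⇒ zzjjjjXX ⇒ zzjjjjjX ⇒ zzjjjjjj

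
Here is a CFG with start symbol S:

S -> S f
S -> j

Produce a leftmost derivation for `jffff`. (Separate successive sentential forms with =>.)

S => Sf => Sff => Sfff => Sffff => jffff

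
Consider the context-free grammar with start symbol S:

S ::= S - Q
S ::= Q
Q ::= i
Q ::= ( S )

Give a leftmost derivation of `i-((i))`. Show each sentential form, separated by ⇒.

S ⇒ S-Q ⇒ Q-Q ⇒ i-Q ⇒ i-(S) ⇒ i-(Q) ⇒ i-((S)) ⇒ i-((Q)) ⇒ i-((i))

S ⇒ S-Q   [S ::= S - Q]
S-Q ⇒ Q-Q   [S ::= Q]
Q-Q ⇒ i-Q   [Q ::= i]
i-Q ⇒ i-(S)   [Q ::= ( S )]
i-(S) ⇒ i-(Q)   [S ::= Q]
i-(Q) ⇒ i-((S))   [Q ::= ( S )]
i-((S)) ⇒ i-((Q))   [S ::= Q]
i-((Q)) ⇒ i-((i))   [Q ::= i]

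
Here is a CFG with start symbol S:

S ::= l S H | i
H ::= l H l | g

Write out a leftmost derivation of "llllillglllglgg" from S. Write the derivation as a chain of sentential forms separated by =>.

S => lSH   [S ::= l S H]
lSH => llSHH   [S ::= l S H]
llSHH => lllSHHH   [S ::= l S H]
lllSHHH => llllSHHHH   [S ::= l S H]
llllSHHHH => lllliHHHH   [S ::= i]
lllliHHHH => llllilHlHHH   [H ::= l H l]
llllilHlHHH => llllillHllHHH   [H ::= l H l]
llllillHllHHH => llllillgllHHH   [H ::= g]
llllillgllHHH => llllillglllHlHH   [H ::= l H l]
llllillglllHlHH => llllillglllglHH   [H ::= g]
llllillglllglHH => llllillglllglgH   [H ::= g]
llllillglllglgH => llllillglllglgg   [H ::= g]

S=>lSH=>llSHH=>lllSHHH=>llllSHHHH=>lllliHHHH=>llllilHlHHH=>llllillHllHHH=>llllillgllHHH=>llllillglllHlHH=>llllillglllglHH=>llllillglllglgH=>llllillglllglgg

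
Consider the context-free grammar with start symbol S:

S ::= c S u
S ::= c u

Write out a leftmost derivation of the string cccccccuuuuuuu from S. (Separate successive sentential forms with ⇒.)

S ⇒ cSu ⇒ ccSuu ⇒ cccSuuu ⇒ ccccSuuuu ⇒ cccccSuuuuu ⇒ ccccccSuuuuuu ⇒ cccccccuuuuuuu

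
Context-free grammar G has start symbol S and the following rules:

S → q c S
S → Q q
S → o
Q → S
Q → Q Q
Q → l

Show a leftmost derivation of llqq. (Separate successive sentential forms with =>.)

S => Qq => QQq => lQq => lSq => lQqq => llqq

S => Qq   [S → Q q]
Qq => QQq   [Q → Q Q]
QQq => lQq   [Q → l]
lQq => lSq   [Q → S]
lSq => lQqq   [S → Q q]
lQqq => llqq   [Q → l]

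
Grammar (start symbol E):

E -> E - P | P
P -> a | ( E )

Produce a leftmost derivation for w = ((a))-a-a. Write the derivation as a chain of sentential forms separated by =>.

E => E-P   [E -> E - P]
E-P => E-P-P   [E -> E - P]
E-P-P => P-P-P   [E -> P]
P-P-P => (E)-P-P   [P -> ( E )]
(E)-P-P => (P)-P-P   [E -> P]
(P)-P-P => ((E))-P-P   [P -> ( E )]
((E))-P-P => ((P))-P-P   [E -> P]
((P))-P-P => ((a))-P-P   [P -> a]
((a))-P-P => ((a))-a-P   [P -> a]
((a))-a-P => ((a))-a-a   [P -> a]

E => E-P => E-P-P => P-P-P => (E)-P-P => (P)-P-P => ((E))-P-P => ((P))-P-P => ((a))-P-P => ((a))-a-P => ((a))-a-a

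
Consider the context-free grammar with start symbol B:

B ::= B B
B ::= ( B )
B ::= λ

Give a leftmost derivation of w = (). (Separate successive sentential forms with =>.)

B => BB => BBB => BBBB => BBBBB => (B)BBBB => ()BBBB => ()BBB => ()BB => ()B => ()

B => BB   [B ::= B B]
BB => BBB   [B ::= B B]
BBB => BBBB   [B ::= B B]
BBBB => BBBBB   [B ::= B B]
BBBBB => (B)BBBB   [B ::= ( B )]
(B)BBBB => ()BBBB   [B ::= λ]
()BBBB => ()BBB   [B ::= λ]
()BBB => ()BB   [B ::= λ]
()BB => ()B   [B ::= λ]
()B => ()   [B ::= λ]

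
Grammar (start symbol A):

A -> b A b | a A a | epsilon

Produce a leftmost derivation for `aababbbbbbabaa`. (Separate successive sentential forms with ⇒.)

A ⇒ aAa   [A -> a A a]
aAa ⇒ aaAaa   [A -> a A a]
aaAaa ⇒ aabAbaa   [A -> b A b]
aabAbaa ⇒ aabaAabaa   [A -> a A a]
aabaAabaa ⇒ aababAbabaa   [A -> b A b]
aababAbabaa ⇒ aababbAbbabaa   [A -> b A b]
aababbAbbabaa ⇒ aababbbAbbbabaa   [A -> b A b]
aababbbAbbbabaa ⇒ aababbbbbbabaa   [A -> epsilon]

A ⇒ aAa ⇒ aaAaa ⇒ aabAbaa ⇒ aabaAabaa ⇒ aababAbabaa ⇒ aababbAbbabaa ⇒ aababbbAbbbabaa ⇒ aababbbbbbabaa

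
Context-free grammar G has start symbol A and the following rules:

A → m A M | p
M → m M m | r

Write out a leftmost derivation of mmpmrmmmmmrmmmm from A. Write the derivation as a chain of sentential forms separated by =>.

A => mAM   [A → m A M]
mAM => mmAMM   [A → m A M]
mmAMM => mmpMM   [A → p]
mmpMM => mmpmMmM   [M → m M m]
mmpmMmM => mmpmrmM   [M → r]
mmpmrmM => mmpmrmmMm   [M → m M m]
mmpmrmmMm => mmpmrmmmMmm   [M → m M m]
mmpmrmmmMmm => mmpmrmmmmMmmm   [M → m M m]
mmpmrmmmmMmmm => mmpmrmmmmmMmmmm   [M → m M m]
mmpmrmmmmmMmmmm => mmpmrmmmmmrmmmm   [M → r]

A => mAM => mmAMM => mmpMM => mmpmMmM => mmpmrmM => mmpmrmmMm => mmpmrmmmMmm => mmpmrmmmmMmmm => mmpmrmmmmmMmmmm => mmpmrmmmmmrmmmm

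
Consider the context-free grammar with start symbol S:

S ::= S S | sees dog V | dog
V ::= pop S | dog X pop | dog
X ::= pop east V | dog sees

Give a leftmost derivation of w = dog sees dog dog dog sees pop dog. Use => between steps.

S => S S => dog S => dog S S => dog sees dog V S => dog sees dog dog X pop S => dog sees dog dog dog sees pop S => dog sees dog dog dog sees pop dog

S => S S   [S ::= S S]
S S => dog S   [S ::= dog]
dog S => dog S S   [S ::= S S]
dog S S => dog sees dog V S   [S ::= sees dog V]
dog sees dog V S => dog sees dog dog X pop S   [V ::= dog X pop]
dog sees dog dog X pop S => dog sees dog dog dog sees pop S   [X ::= dog sees]
dog sees dog dog dog sees pop S => dog sees dog dog dog sees pop dog   [S ::= dog]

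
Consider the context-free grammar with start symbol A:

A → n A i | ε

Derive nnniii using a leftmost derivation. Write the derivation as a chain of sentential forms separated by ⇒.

A⇒nAi⇒nnAii⇒nnnAiii⇒nnniii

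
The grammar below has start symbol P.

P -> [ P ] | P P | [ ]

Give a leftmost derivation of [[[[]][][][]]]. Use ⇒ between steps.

P ⇒ [P] ⇒ [[P]] ⇒ [[PP]] ⇒ [[PPP]] ⇒ [[PPPP]] ⇒ [[[P]PPP]] ⇒ [[[[]]PPP]] ⇒ [[[[]][]PP]] ⇒ [[[[]][][]P]] ⇒ [[[[]][][][]]]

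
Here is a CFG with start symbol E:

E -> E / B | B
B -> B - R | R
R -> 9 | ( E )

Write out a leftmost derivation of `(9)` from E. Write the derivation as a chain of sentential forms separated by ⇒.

E ⇒ B ⇒ R ⇒ (E) ⇒ (B) ⇒ (R) ⇒ (9)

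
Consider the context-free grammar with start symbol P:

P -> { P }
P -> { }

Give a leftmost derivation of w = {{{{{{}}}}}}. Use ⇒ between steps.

P ⇒ {P} ⇒ {{P}} ⇒ {{{P}}} ⇒ {{{{P}}}} ⇒ {{{{{P}}}}} ⇒ {{{{{{}}}}}}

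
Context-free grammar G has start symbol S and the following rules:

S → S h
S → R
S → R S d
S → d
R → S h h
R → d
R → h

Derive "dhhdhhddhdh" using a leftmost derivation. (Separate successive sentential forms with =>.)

S => Sh => RSdh => ShhSdh => dhhSdh => dhhShdh => dhhRSdhdh => dhhShhSdhdh => dhhdhhSdhdh => dhhdhhddhdh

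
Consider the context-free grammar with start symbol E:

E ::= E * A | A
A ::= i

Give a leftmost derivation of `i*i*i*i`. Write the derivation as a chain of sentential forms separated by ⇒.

E⇒E*A⇒E*A*A⇒E*A*A*A⇒A*A*A*A⇒i*A*A*A⇒i*i*A*A⇒i*i*i*A⇒i*i*i*i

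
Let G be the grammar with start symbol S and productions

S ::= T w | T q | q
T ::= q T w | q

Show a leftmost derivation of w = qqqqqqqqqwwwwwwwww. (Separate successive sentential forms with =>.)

S => Tw => qTww => qqTwww => qqqTwwww => qqqqTwwwww => qqqqqTwwwwww => qqqqqqTwwwwwww => qqqqqqqTwwwwwwww => qqqqqqqqTwwwwwwwww => qqqqqqqqqwwwwwwwww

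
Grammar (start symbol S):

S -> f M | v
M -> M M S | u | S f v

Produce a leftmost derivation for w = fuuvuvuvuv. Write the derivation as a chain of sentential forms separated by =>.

S=>fM=>fMMS=>fMMSMS=>fMMSMSMS=>fMMSMSMSMS=>fuMSMSMSMS=>fuuSMSMSMS=>fuuvMSMSMS=>fuuvuSMSMS=>fuuvuvMSMS=>fuuvuvuSMS=>fuuvuvuvMS=>fuuvuvuvuS=>fuuvuvuvuv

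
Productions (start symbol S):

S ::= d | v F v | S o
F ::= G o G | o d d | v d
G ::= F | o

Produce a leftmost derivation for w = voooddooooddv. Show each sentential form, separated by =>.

S => vFv => vGoGv => vooGv => vooFv => vooGoGv => vooFoGv => vooGoGoGv => vooFoGoGv => voooddoGoGv => voooddoooGv => voooddoooFv => voooddooooddv

S => vFv   [S ::= v F v]
vFv => vGoGv   [F ::= G o G]
vGoGv => vooGv   [G ::= o]
vooGv => vooFv   [G ::= F]
vooFv => vooGoGv   [F ::= G o G]
vooGoGv => vooFoGv   [G ::= F]
vooFoGv => vooGoGoGv   [F ::= G o G]
vooGoGoGv => vooFoGoGv   [G ::= F]
vooFoGoGv => voooddoGoGv   [F ::= o d d]
voooddoGoGv => voooddoooGv   [G ::= o]
voooddoooGv => voooddoooFv   [G ::= F]
voooddoooFv => voooddooooddv   [F ::= o d d]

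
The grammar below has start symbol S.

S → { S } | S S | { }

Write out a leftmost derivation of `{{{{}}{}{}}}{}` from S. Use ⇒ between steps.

S ⇒ SS ⇒ {S}S ⇒ {{S}}S ⇒ {{SS}}S ⇒ {{SSS}}S ⇒ {{{S}SS}}S ⇒ {{{{}}SS}}S ⇒ {{{{}}{}S}}S ⇒ {{{{}}{}{}}}S ⇒ {{{{}}{}{}}}{}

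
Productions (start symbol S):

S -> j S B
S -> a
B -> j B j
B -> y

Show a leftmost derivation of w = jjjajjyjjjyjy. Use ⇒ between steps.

S⇒jSB⇒jjSBB⇒jjjSBBB⇒jjjaBBB⇒jjjajBjBB⇒jjjajjBjjBB⇒jjjajjyjjBB⇒jjjajjyjjjBjB⇒jjjajjyjjjyjB⇒jjjajjyjjjyjy

S ⇒ jSB   [S -> j S B]
jSB ⇒ jjSBB   [S -> j S B]
jjSBB ⇒ jjjSBBB   [S -> j S B]
jjjSBBB ⇒ jjjaBBB   [S -> a]
jjjaBBB ⇒ jjjajBjBB   [B -> j B j]
jjjajBjBB ⇒ jjjajjBjjBB   [B -> j B j]
jjjajjBjjBB ⇒ jjjajjyjjBB   [B -> y]
jjjajjyjjBB ⇒ jjjajjyjjjBjB   [B -> j B j]
jjjajjyjjjBjB ⇒ jjjajjyjjjyjB   [B -> y]
jjjajjyjjjyjB ⇒ jjjajjyjjjyjy   [B -> y]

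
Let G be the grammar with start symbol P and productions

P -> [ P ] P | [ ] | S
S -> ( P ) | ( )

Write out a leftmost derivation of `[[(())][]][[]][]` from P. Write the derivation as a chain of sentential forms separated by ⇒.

P⇒[P]P⇒[[P]P]P⇒[[S]P]P⇒[[(P)]P]P⇒[[(S)]P]P⇒[[(())]P]P⇒[[(())][]]P⇒[[(())][]][P]P⇒[[(())][]][[]]P⇒[[(())][]][[]][]

P ⇒ [P]P   [P -> [ P ] P]
[P]P ⇒ [[P]P]P   [P -> [ P ] P]
[[P]P]P ⇒ [[S]P]P   [P -> S]
[[S]P]P ⇒ [[(P)]P]P   [S -> ( P )]
[[(P)]P]P ⇒ [[(S)]P]P   [P -> S]
[[(S)]P]P ⇒ [[(())]P]P   [S -> ( )]
[[(())]P]P ⇒ [[(())][]]P   [P -> [ ]]
[[(())][]]P ⇒ [[(())][]][P]P   [P -> [ P ] P]
[[(())][]][P]P ⇒ [[(())][]][[]]P   [P -> [ ]]
[[(())][]][[]]P ⇒ [[(())][]][[]][]   [P -> [ ]]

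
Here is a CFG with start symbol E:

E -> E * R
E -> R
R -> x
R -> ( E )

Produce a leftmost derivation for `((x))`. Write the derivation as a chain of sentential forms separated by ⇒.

E ⇒ R ⇒ (E) ⇒ (R) ⇒ ((E)) ⇒ ((R)) ⇒ ((x))

E ⇒ R   [E -> R]
R ⇒ (E)   [R -> ( E )]
(E) ⇒ (R)   [E -> R]
(R) ⇒ ((E))   [R -> ( E )]
((E)) ⇒ ((R))   [E -> R]
((R)) ⇒ ((x))   [R -> x]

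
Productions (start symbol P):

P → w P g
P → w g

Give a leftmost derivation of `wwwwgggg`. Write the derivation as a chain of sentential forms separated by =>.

P => wPg   [P → w P g]
wPg => wwPgg   [P → w P g]
wwPgg => wwwPggg   [P → w P g]
wwwPggg => wwwwgggg   [P → w g]

P => wPg => wwPgg => wwwPggg => wwwwgggg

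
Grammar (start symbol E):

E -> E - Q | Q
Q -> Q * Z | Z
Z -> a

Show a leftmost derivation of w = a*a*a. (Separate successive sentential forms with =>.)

E => Q => Q*Z => Q*Z*Z => Z*Z*Z => a*Z*Z => a*a*Z => a*a*a

E => Q   [E -> Q]
Q => Q*Z   [Q -> Q * Z]
Q*Z => Q*Z*Z   [Q -> Q * Z]
Q*Z*Z => Z*Z*Z   [Q -> Z]
Z*Z*Z => a*Z*Z   [Z -> a]
a*Z*Z => a*a*Z   [Z -> a]
a*a*Z => a*a*a   [Z -> a]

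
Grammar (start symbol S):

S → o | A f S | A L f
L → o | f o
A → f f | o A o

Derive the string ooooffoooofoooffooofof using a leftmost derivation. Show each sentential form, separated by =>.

S => AfS => oAofS => ooAoofS => oooAooofS => ooooAoooofS => ooooffoooofS => ooooffoooofALf => ooooffoooofoAoLf => ooooffoooofooAooLf => ooooffoooofoooAoooLf => ooooffoooofoooffoooLf => ooooffoooofoooffooofof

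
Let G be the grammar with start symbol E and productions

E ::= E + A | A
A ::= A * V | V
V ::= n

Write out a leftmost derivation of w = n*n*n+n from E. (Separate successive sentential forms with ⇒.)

E ⇒ E+A ⇒ A+A ⇒ A*V+A ⇒ A*V*V+A ⇒ V*V*V+A ⇒ n*V*V+A ⇒ n*n*V+A ⇒ n*n*n+A ⇒ n*n*n+V ⇒ n*n*n+n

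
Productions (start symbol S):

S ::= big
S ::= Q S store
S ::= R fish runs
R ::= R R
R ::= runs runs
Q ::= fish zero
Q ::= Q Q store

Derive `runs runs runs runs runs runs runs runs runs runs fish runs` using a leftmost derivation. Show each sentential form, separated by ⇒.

S ⇒ R fish runs ⇒ R R fish runs ⇒ R R R fish runs ⇒ runs runs R R fish runs ⇒ runs runs R R R fish runs ⇒ runs runs runs runs R R fish runs ⇒ runs runs runs runs runs runs R fish runs ⇒ runs runs runs runs runs runs R R fish runs ⇒ runs runs runs runs runs runs runs runs R fish runs ⇒ runs runs runs runs runs runs runs runs runs runs fish runs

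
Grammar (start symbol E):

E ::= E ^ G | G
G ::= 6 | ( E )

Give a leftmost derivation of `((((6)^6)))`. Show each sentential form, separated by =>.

E => G => (E) => (G) => ((E)) => ((G)) => (((E))) => (((E^G))) => (((G^G))) => ((((E)^G))) => ((((G)^G))) => ((((6)^G))) => ((((6)^6)))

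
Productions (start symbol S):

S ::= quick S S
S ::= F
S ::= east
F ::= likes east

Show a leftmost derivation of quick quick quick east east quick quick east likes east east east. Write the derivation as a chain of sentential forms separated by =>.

S => quick S S   [S ::= quick S S]
quick S S => quick quick S S S   [S ::= quick S S]
quick quick S S S => quick quick quick S S S S   [S ::= quick S S]
quick quick quick S S S S => quick quick quick east S S S   [S ::= east]
quick quick quick east S S S => quick quick quick east east S S   [S ::= east]
quick quick quick east east S S => quick quick quick east east quick S S S   [S ::= quick S S]
quick quick quick east east quick S S S => quick quick quick east east quick quick S S S S   [S ::= quick S S]
quick quick quick east east quick quick S S S S => quick quick quick east east quick quick east S S S   [S ::= east]
quick quick quick east east quick quick east S S S => quick quick quick east east quick quick east F S S   [S ::= F]
quick quick quick east east quick quick east F S S => quick quick quick east east quick quick east likes east S S   [F ::= likes east]
quick quick quick east east quick quick east likes east S S => quick quick quick east east quick quick east likes east east S   [S ::= east]
quick quick quick east east quick quick east likes east east S => quick quick quick east east quick quick east likes east east east   [S ::= east]

S => quick S S => quick quick S S S => quick quick quick S S S S => quick quick quick east S S S => quick quick quick east east S S => quick quick quick east east quick S S S => quick quick quick east east quick quick S S S S => quick quick quick east east quick quick east S S S => quick quick quick east east quick quick east F S S => quick quick quick east east quick quick east likes east S S => quick quick quick east east quick quick east likes east east S => quick quick quick east east quick quick east likes east east east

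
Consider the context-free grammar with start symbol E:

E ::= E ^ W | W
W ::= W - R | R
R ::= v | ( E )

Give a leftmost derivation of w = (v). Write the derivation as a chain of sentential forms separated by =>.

E => W => R => (E) => (W) => (R) => (v)

E => W   [E ::= W]
W => R   [W ::= R]
R => (E)   [R ::= ( E )]
(E) => (W)   [E ::= W]
(W) => (R)   [W ::= R]
(R) => (v)   [R ::= v]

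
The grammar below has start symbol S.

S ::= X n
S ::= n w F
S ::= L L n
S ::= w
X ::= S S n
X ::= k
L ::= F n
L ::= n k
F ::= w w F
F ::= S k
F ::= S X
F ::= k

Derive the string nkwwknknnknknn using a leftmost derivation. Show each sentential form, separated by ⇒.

S ⇒ LLn   [S ::= L L n]
LLn ⇒ nkLn   [L ::= n k]
nkLn ⇒ nkFnn   [L ::= F n]
nkFnn ⇒ nkSknn   [F ::= S k]
nkSknn ⇒ nkLLnknn   [S ::= L L n]
nkLLnknn ⇒ nkFnLnknn   [L ::= F n]
nkFnLnknn ⇒ nkwwFnLnknn   [F ::= w w F]
nkwwFnLnknn ⇒ nkwwSknLnknn   [F ::= S k]
nkwwSknLnknn ⇒ nkwwXnknLnknn   [S ::= X n]
nkwwXnknLnknn ⇒ nkwwknknLnknn   [X ::= k]
nkwwknknLnknn ⇒ nkwwknknnknknn   [L ::= n k]

S ⇒ LLn ⇒ nkLn ⇒ nkFnn ⇒ nkSknn ⇒ nkLLnknn ⇒ nkFnLnknn ⇒ nkwwFnLnknn ⇒ nkwwSknLnknn ⇒ nkwwXnknLnknn ⇒ nkwwknknLnknn ⇒ nkwwknknnknknn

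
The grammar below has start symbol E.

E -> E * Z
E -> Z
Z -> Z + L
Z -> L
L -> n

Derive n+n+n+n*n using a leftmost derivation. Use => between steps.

E=>E*Z=>Z*Z=>Z+L*Z=>Z+L+L*Z=>Z+L+L+L*Z=>L+L+L+L*Z=>n+L+L+L*Z=>n+n+L+L*Z=>n+n+n+L*Z=>n+n+n+n*Z=>n+n+n+n*L=>n+n+n+n*n

E => E*Z   [E -> E * Z]
E*Z => Z*Z   [E -> Z]
Z*Z => Z+L*Z   [Z -> Z + L]
Z+L*Z => Z+L+L*Z   [Z -> Z + L]
Z+L+L*Z => Z+L+L+L*Z   [Z -> Z + L]
Z+L+L+L*Z => L+L+L+L*Z   [Z -> L]
L+L+L+L*Z => n+L+L+L*Z   [L -> n]
n+L+L+L*Z => n+n+L+L*Z   [L -> n]
n+n+L+L*Z => n+n+n+L*Z   [L -> n]
n+n+n+L*Z => n+n+n+n*Z   [L -> n]
n+n+n+n*Z => n+n+n+n*L   [Z -> L]
n+n+n+n*L => n+n+n+n*n   [L -> n]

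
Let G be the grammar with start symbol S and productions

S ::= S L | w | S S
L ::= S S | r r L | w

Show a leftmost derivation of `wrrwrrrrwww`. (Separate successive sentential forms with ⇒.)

S ⇒ SS   [S ::= S S]
SS ⇒ SLS   [S ::= S L]
SLS ⇒ wLS   [S ::= w]
wLS ⇒ wrrLS   [L ::= r r L]
wrrLS ⇒ wrrSSS   [L ::= S S]
wrrSSS ⇒ wrrSLSS   [S ::= S L]
wrrSLSS ⇒ wrrwLSS   [S ::= w]
wrrwLSS ⇒ wrrwrrLSS   [L ::= r r L]
wrrwrrLSS ⇒ wrrwrrrrLSS   [L ::= r r L]
wrrwrrrrLSS ⇒ wrrwrrrrwSS   [L ::= w]
wrrwrrrrwSS ⇒ wrrwrrrrwwS   [S ::= w]
wrrwrrrrwwS ⇒ wrrwrrrrwww   [S ::= w]

S ⇒ SS ⇒ SLS ⇒ wLS ⇒ wrrLS ⇒ wrrSSS ⇒ wrrSLSS ⇒ wrrwLSS ⇒ wrrwrrLSS ⇒ wrrwrrrrLSS ⇒ wrrwrrrrwSS ⇒ wrrwrrrrwwS ⇒ wrrwrrrrwww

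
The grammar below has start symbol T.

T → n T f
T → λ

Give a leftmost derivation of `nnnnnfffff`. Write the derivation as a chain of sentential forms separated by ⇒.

T⇒nTf⇒nnTff⇒nnnTfff⇒nnnnTffff⇒nnnnnTfffff⇒nnnnnfffff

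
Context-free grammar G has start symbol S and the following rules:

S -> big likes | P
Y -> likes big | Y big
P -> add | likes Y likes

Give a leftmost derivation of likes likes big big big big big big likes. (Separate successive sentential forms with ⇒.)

S ⇒ P   [S -> P]
P ⇒ likes Y likes   [P -> likes Y likes]
likes Y likes ⇒ likes Y big likes   [Y -> Y big]
likes Y big likes ⇒ likes Y big big likes   [Y -> Y big]
likes Y big big likes ⇒ likes Y big big big likes   [Y -> Y big]
likes Y big big big likes ⇒ likes Y big big big big likes   [Y -> Y big]
likes Y big big big big likes ⇒ likes Y big big big big big likes   [Y -> Y big]
likes Y big big big big big likes ⇒ likes likes big big big big big big likes   [Y -> likes big]

S ⇒ P ⇒ likes Y likes ⇒ likes Y big likes ⇒ likes Y big big likes ⇒ likes Y big big big likes ⇒ likes Y big big big big likes ⇒ likes Y big big big big big likes ⇒ likes likes big big big big big big likes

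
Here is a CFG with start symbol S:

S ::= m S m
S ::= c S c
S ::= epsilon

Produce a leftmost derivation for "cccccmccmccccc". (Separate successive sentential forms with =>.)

S => cSc => ccScc => cccSccc => ccccScccc => cccccSccccc => cccccmSmccccc => cccccmcScmccccc => cccccmccmccccc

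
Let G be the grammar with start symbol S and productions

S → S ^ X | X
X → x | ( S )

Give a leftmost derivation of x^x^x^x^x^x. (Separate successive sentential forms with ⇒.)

S⇒S^X⇒S^X^X⇒S^X^X^X⇒S^X^X^X^X⇒S^X^X^X^X^X⇒X^X^X^X^X^X⇒x^X^X^X^X^X⇒x^x^X^X^X^X⇒x^x^x^X^X^X⇒x^x^x^x^X^X⇒x^x^x^x^x^X⇒x^x^x^x^x^x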